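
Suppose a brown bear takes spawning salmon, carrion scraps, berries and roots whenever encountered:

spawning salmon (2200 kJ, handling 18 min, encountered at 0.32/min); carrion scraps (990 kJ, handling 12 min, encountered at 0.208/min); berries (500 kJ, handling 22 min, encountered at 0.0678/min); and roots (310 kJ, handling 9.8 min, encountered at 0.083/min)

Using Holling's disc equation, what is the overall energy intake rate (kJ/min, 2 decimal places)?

Energy encountered per unit search time: 0.32×2200 + 0.208×990 + 0.0678×500 + 0.083×310 = 969.5 kJ/min.
Handling time per unit search time: 0.32×18 + 0.208×12 + 0.0678×22 + 0.083×9.8 = 10.56.
Rate = 969.5/(1 + 10.56) = 83.86 kJ/min.

83.86 kJ/min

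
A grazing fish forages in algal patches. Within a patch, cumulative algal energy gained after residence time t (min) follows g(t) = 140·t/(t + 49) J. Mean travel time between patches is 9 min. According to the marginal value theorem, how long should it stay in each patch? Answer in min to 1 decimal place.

Optimal t* satisfies g'(t*) = g(t*)/(T + t*).
g'(t) = 140·49/(t + 49)². Setting 140·49/(t+49)² = 140t/[(t+49)(9+t)] gives 49(9+t) = t(t+49), so t² = 49×9 = 441.
t* = √441 = 21 min.

21.0 min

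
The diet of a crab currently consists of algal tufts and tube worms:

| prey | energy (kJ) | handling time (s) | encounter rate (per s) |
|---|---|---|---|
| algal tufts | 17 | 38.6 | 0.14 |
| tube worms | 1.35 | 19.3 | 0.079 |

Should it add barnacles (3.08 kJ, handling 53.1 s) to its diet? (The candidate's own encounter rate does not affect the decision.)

Intake rate on the current diet: R = (0.14×17 + 0.079×1.35) / (1 + 0.14×38.6 + 0.079×19.3) = 2.487/7.929 = 0.3136 kJ/s.
barnacles: E/h = 3.08/53.1 = 0.058 kJ/s.
0.058 < 0.3136, so adding barnacles would lower the average — exclude it.

No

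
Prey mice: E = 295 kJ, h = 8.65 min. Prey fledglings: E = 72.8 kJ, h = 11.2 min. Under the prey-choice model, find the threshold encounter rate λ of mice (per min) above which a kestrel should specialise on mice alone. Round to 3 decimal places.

0.027 per min

At the threshold, the rate on mice alone equals the profitability of fledglings: λ·295/(1 + λ·8.65) = 72.8/11.2 = 6.5.
Rearranging, λ(295 − 6.5×8.65) = 6.5, so λ = 6.5/238.8 = 0.02722 per min.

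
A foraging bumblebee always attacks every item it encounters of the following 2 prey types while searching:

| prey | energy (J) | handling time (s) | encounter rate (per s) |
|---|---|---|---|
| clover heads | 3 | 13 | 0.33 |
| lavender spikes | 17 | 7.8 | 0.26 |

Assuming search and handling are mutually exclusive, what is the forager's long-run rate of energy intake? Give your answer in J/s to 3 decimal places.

Energy encountered per unit search time: 0.33×3 + 0.26×17 = 5.41 J/s.
Handling time per unit search time: 0.33×13 + 0.26×7.8 = 6.318.
Rate = 5.41/(1 + 6.318) = 0.7393 J/s.

0.739 J/s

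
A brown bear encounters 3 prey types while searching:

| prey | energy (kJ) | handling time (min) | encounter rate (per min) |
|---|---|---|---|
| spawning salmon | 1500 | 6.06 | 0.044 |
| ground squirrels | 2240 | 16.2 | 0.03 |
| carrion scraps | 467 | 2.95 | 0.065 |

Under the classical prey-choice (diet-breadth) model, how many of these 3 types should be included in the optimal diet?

3

Rank by E/h (kJ/min): spawning salmon 248, carrion scraps 158, ground squirrels 138. Include each in turn until the next type's E/h falls below the running intake rate.
Rate on top 1: 52.11. carrion scraps: 158 > 52.11 → include.
Rate on top 2: 66.07. ground squirrels: 138 > 66.07 → include.
Optimal diet: spawning salmon, carrion scraps, ground squirrels — 3 of 3 types.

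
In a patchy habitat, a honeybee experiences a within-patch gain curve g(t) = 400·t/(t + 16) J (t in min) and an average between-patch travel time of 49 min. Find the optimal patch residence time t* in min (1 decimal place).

28.0 min

Maximise g(t)/(T+t): set derivative to zero → g'(t)(T+t) = g(t).
g'(t) = 400·16/(t + 16)². Setting 400·16/(t+16)² = 400t/[(t+16)(49+t)] gives 16(49+t) = t(t+16), so t² = 16×49 = 784.
t* = √784 = 28 min.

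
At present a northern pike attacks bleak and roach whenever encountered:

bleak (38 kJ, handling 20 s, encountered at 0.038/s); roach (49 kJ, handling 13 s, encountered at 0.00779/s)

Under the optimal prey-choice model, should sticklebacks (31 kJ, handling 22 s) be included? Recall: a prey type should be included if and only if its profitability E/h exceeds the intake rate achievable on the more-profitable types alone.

Yes

Intake rate on the current diet: R = (0.038×38 + 0.00779×49) / (1 + 0.038×20 + 0.00779×13) = 1.826/1.861 = 0.9809 kJ/s.
Profitability of sticklebacks: 31/22 = 1.409 kJ/s.
1.409 > 0.9809, so adding sticklebacks raises the average — include it.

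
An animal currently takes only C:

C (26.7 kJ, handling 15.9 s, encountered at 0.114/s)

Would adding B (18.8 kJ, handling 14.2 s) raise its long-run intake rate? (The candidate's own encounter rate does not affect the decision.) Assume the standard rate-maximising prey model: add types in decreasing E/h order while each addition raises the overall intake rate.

Current rate: (0.114×26.7)/(1 + 0.114×15.9) = 1.082 kJ/s.
B: E/h = 18.8/14.2 = 1.324 kJ/s.
Since 1.324 > R, including B increases the long-run rate.

Yes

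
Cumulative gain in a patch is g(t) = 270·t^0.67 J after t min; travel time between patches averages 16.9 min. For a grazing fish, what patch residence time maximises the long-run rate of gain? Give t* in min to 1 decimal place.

Optimal t* satisfies g'(t*) = g(t*)/(T + t*).
g'(t) = 0.67·270·t^-0.33. Setting 0.67·270·t^-0.33 = 270·t^0.67/(16.9+t) gives 0.67(16.9+t) = t, so 0.33·t = 0.67×16.9.
t* = 0.67×16.9/0.33 = 34.31 min.

34.3 min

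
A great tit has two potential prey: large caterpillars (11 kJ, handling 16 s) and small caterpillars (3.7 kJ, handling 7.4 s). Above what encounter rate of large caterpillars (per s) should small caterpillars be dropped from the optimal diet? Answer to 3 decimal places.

The zero-one rule: include small caterpillars iff E₂/h₂ > λE₁/(1+λh₁). Equality gives the switch point.
λE₁h₂ = E₂ + λE₂h₁ ⇒ λ = E₂/(E₁h₂ − E₂h₁) = 3.7/(81.4 − 59.2) = 0.1667 per s.

0.167 per s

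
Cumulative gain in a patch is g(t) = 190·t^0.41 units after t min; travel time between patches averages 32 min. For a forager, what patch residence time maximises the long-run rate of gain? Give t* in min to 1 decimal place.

Maximise g(t)/(T+t): set derivative to zero → g'(t)(T+t) = g(t).
g'(t) = 0.41·190·t^-0.59. Setting 0.41·190·t^-0.59 = 190·t^0.41/(32+t) gives 0.41(32+t) = t, so 0.59·t = 0.41×32.
t* = 0.41×32/0.59 = 22.24 min.

22.2 min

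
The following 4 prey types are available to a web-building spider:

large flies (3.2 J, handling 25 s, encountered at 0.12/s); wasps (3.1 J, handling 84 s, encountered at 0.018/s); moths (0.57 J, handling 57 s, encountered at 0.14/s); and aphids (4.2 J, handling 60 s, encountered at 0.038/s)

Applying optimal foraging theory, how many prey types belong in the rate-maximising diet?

1

Rank by E/h (J/s): large flies 0.128, aphids 0.07, wasps 0.0369, moths 0.01. Include each in turn until the next type's E/h falls below the running intake rate.
Rate on top 1: 0.096. aphids: 0.07 < 0.096 → exclude; stop.
Optimal diet: large flies — 1 of 4 types.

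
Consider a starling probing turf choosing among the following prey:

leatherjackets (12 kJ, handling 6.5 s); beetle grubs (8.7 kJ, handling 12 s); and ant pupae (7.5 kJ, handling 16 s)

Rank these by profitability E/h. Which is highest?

leatherjackets

Profitability E/h (kJ/s): leatherjackets = 12/6.5 = 1.85, beetle grubs = 8.7/12 = 0.725, ant pupae = 7.5/16 = 0.469.
Ranked: leatherjackets > beetle grubs > ant pupae.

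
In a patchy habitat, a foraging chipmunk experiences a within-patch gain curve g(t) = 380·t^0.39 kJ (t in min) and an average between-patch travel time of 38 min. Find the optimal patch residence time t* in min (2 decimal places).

24.30 min

Maximise g(t)/(T+t): set derivative to zero → g'(t)(T+t) = g(t).
g'(t) = 0.39·380·t^-0.61. Setting 0.39·380·t^-0.61 = 380·t^0.39/(38+t) gives 0.39(38+t) = t, so 0.61·t = 0.39×38.
t* = 0.39×38/0.61 = 24.3 min.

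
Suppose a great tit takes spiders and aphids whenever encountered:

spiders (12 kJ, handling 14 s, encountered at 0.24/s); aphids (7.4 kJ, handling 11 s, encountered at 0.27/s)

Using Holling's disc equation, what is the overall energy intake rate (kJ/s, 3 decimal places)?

R = (0.24×12 + 0.27×7.4) / (1 + 0.24×14 + 0.27×11) = 4.878/7.33 = 0.6655 kJ/s.

0.665 kJ/s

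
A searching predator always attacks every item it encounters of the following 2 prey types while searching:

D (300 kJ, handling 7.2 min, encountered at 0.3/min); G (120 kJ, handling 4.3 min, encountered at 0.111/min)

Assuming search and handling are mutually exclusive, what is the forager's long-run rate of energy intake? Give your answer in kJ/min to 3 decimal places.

Energy encountered per unit search time: 0.3×300 + 0.111×120 = 103.3 kJ/min.
Handling time per unit search time: 0.3×7.2 + 0.111×4.3 = 2.637.
Rate = 103.3/(1 + 2.637) = 28.41 kJ/min.

28.406 kJ/min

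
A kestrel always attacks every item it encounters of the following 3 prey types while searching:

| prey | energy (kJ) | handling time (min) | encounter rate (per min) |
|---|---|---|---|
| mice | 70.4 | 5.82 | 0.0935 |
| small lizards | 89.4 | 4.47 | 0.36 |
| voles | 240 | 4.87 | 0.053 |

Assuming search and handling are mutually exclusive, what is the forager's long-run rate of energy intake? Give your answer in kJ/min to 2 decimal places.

R = (0.0935×70.4 + 0.36×89.4 + 0.053×240) / (1 + 0.0935×5.82 + 0.36×4.47 + 0.053×4.87) = 51.49/3.411 = 15.09 kJ/min.

15.09 kJ/min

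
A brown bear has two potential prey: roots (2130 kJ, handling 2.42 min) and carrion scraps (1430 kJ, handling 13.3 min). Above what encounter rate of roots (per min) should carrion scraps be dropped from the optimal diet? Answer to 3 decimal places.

0.058 per min

The zero-one rule: include carrion scraps iff E₂/h₂ > λE₁/(1+λh₁). Equality gives the switch point.
λE₁h₂ = E₂ + λE₂h₁ ⇒ λ = E₂/(E₁h₂ − E₂h₁) = 1430/(2.833e+04 − 3461) = 0.0575 per min.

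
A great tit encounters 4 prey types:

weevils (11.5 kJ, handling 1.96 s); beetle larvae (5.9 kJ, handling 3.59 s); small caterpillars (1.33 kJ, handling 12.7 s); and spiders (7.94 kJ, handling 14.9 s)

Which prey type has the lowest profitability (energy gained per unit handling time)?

small caterpillars

Profitability E/h (kJ/s): weevils = 11.5/1.96 = 5.87, beetle larvae = 5.9/3.59 = 1.64, small caterpillars = 1.33/12.7 = 0.105, spiders = 7.94/14.9 = 0.533.
Ranked: weevils > beetle larvae > spiders > small caterpillars.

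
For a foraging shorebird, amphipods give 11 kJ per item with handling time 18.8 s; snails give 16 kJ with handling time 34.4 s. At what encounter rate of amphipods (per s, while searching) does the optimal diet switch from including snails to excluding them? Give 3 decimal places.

0.206 per s

At the threshold, the rate on amphipods alone equals the profitability of snails: λ·11/(1 + λ·18.8) = 16/34.4 = 0.4651.
Rearranging, λ(11 − 0.4651×18.8) = 0.4651, so λ = 0.4651/2.256 = 0.2062 per s.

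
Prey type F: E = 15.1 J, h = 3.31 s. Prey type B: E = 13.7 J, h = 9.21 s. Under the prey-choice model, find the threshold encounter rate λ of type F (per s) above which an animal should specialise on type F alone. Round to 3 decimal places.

0.146 per s

The zero-one rule: include type B iff E₂/h₂ > λE₁/(1+λh₁). Equality gives the switch point.
λE₁h₂ = E₂ + λE₂h₁ ⇒ λ = E₂/(E₁h₂ − E₂h₁) = 13.7/(139.1 − 45.35) = 0.1462 per s.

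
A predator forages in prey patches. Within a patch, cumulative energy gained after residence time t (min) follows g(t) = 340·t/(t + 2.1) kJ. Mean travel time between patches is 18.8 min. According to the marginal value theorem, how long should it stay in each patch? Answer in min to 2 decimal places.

6.28 min

Maximise g(t)/(T+t): set derivative to zero → g'(t)(T+t) = g(t).
g'(t) = 340·2.1/(t + 2.1)². Setting 340·2.1/(t+2.1)² = 340t/[(t+2.1)(18.8+t)] gives 2.1(18.8+t) = t(t+2.1), so t² = 2.1×18.8 = 39.48.
t* = √39.48 = 6.283 min.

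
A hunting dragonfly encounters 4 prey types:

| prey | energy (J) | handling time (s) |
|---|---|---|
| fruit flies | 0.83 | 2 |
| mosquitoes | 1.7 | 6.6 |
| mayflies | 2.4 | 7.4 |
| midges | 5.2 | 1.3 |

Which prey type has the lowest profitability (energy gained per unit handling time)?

Profitability E/h (J/s): fruit flies = 0.83/2 = 0.415, mosquitoes = 1.7/6.6 = 0.258, mayflies = 2.4/7.4 = 0.324, midges = 5.2/1.3 = 4.
Ranked: midges > fruit flies > mayflies > mosquitoes.

mosquitoes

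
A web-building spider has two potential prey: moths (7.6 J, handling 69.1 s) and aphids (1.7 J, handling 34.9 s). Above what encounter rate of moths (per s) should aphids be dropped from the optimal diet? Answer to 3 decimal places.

0.012 per s

Drop aphids once their profitability E₂/h₂ falls below the rate achievable on moths alone: E₂/h₂ = λE₁/(1 + λh₁).
Solve for λ: λE₁h₂ = E₂(1 + λh₁) → λ(E₁h₂ − E₂h₁) = E₂ → λ = E₂/(E₁h₂ − E₂h₁).
λ = 1.7/(7.6×34.9 − 1.7×69.1) = 1.7/147.8 = 0.0115 per s.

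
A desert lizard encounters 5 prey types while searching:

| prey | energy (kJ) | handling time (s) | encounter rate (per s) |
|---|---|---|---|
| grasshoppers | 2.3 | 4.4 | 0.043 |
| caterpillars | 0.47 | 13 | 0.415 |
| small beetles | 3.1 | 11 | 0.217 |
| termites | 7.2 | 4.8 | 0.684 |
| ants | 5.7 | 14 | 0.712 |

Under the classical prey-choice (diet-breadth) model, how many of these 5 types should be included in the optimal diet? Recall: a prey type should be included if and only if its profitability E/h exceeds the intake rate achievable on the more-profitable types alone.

1

Rank by E/h (kJ/s): termites 1.5, grasshoppers 0.523, ants 0.407, small beetles 0.282, caterpillars 0.0362. Include each in turn until the next type's E/h falls below the running intake rate.
Rate on top 1: 1.15. grasshoppers: 0.523 < 1.15 → exclude; stop.
Optimal diet: termites — 1 of 5 types.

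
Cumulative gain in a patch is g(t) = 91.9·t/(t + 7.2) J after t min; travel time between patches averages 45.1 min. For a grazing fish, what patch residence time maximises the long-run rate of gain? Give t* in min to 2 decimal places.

Maximise g(t)/(T+t): set derivative to zero → g'(t)(T+t) = g(t).
g'(t) = 91.9·7.2/(t + 7.2)². Setting 91.9·7.2/(t+7.2)² = 91.9t/[(t+7.2)(45.1+t)] gives 7.2(45.1+t) = t(t+7.2), so t² = 7.2×45.1 = 324.7.
t* = √324.7 = 18.02 min.

18.02 min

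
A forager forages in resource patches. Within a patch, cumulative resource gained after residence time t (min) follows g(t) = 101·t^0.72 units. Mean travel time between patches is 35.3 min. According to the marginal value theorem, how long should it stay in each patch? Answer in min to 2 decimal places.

90.77 min

Maximise g(t)/(T+t): set derivative to zero → g'(t)(T+t) = g(t).
g'(t) = 0.72·101·t^-0.28. Setting 0.72·101·t^-0.28 = 101·t^0.72/(35.3+t) gives 0.72(35.3+t) = t, so 0.28·t = 0.72×35.3.
t* = 0.72×35.3/0.28 = 90.77 min.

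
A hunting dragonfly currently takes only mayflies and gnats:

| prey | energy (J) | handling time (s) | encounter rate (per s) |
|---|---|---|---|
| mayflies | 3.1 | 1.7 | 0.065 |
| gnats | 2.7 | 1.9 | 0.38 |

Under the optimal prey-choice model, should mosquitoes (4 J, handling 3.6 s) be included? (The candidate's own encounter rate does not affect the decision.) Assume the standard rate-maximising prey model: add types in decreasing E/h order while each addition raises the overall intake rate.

Yes

On mayflies and gnats alone, R = ΣλE/(1+Σλh) = 1.228/1.833 = 0.6698 J/s.
Profitability of mosquitoes: 4/3.6 = 1.111 J/s.
Since 1.111 > R, including mosquitoes increases the long-run rate.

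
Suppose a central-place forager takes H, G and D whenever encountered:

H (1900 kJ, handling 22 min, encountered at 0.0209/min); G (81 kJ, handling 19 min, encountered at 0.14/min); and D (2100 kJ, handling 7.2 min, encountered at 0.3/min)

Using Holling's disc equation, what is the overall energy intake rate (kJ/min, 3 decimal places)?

Energy encountered per unit search time: 0.0209×1900 + 0.14×81 + 0.3×2100 = 681 kJ/min.
Handling time per unit search time: 0.0209×22 + 0.14×19 + 0.3×7.2 = 5.28.
Rate = 681/(1 + 5.28) = 108.5 kJ/min.

108.451 kJ/min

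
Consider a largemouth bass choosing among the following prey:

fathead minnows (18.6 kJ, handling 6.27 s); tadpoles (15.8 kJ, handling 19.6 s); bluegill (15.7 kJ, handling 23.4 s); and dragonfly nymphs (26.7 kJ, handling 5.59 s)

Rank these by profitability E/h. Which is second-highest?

fathead minnows

In descending order of E/h:
dragonfly nymphs: 26.7/5.59 = 4.78 kJ/s
fathead minnows: 18.6/6.27 = 2.97 kJ/s
tadpoles: 15.8/19.6 = 0.806 kJ/s
bluegill: 15.7/23.4 = 0.671 kJ/s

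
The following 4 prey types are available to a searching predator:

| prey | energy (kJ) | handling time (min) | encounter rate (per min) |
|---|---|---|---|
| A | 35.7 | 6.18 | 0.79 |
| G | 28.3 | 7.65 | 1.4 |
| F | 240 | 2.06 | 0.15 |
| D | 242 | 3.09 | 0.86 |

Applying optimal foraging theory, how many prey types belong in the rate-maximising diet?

2

Profitabilities (E/h, kJ/min): F 117, D 78.3, A 5.78, G 3.7. Add prey in this order while the next type's profitability exceeds the intake rate on those already taken.
Rate on top 1: 27.5. D: 78.3 > 27.5 → include.
Rate on top 2: 61.55. A: 5.78 < 61.55 → exclude; stop.
Optimal diet: F, D — 2 of 4 types.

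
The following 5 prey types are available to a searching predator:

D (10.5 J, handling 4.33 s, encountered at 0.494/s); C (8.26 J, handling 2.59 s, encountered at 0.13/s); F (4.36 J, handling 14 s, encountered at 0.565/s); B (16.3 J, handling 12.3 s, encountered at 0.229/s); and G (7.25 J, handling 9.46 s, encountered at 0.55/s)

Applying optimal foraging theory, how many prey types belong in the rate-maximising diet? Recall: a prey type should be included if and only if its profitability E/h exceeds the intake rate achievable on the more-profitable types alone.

2

Rank by E/h (J/s): C 3.19, D 2.42, B 1.33, G 0.766, F 0.311. Include each in turn until the next type's E/h falls below the running intake rate.
Rate on top 1: 0.8033. D: 2.42 > 0.8033 → include.
Rate on top 2: 1.801. B: 1.33 < 1.801 → exclude; stop.
Optimal diet: C, D — 2 of 5 types.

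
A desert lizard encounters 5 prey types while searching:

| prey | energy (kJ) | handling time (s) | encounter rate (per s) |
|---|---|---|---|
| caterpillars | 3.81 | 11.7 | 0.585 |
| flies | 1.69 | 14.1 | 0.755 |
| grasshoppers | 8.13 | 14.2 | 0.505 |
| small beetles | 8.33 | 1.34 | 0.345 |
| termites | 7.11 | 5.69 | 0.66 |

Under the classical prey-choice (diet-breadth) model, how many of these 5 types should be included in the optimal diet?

E/h in descending order: small beetles 6.22, termites 1.25, grasshoppers 0.573, caterpillars 0.326, flies 0.12 kJ/s. The optimal diet is the largest prefix of this list for which every included type satisfies E_i/h_i > R on the types above it.
Rate on top 1: 1.965. termites: 1.25 < 1.965 → exclude; stop.
Optimal diet: small beetles — 1 of 5 types.

1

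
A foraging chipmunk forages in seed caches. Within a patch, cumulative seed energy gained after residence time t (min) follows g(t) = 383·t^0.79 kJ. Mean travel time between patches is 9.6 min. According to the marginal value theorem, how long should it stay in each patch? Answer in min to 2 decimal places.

Maximise g(t)/(T+t): set derivative to zero → g'(t)(T+t) = g(t).
g'(t) = 0.79·383·t^-0.21. Setting 0.79·383·t^-0.21 = 383·t^0.79/(9.6+t) gives 0.79(9.6+t) = t, so 0.21·t = 0.79×9.6.
t* = 0.79×9.6/0.21 = 36.11 min.

36.11 min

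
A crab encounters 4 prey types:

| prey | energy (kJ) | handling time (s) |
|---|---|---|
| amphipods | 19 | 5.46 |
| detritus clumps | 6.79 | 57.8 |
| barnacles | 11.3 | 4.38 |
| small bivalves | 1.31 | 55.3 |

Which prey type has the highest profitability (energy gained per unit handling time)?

amphipods

In descending order of E/h:
amphipods: 19/5.46 = 3.48 kJ/s
barnacles: 11.3/4.38 = 2.58 kJ/s
detritus clumps: 6.79/57.8 = 0.117 kJ/s
small bivalves: 1.31/55.3 = 0.0237 kJ/s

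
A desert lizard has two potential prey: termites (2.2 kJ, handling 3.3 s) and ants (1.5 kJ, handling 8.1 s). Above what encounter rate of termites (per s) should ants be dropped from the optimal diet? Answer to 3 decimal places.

0.117 per s

At the threshold, the rate on termites alone equals the profitability of ants: λ·2.2/(1 + λ·3.3) = 1.5/8.1 = 0.1852.
Rearranging, λ(2.2 − 0.1852×3.3) = 0.1852, so λ = 0.1852/1.589 = 0.1166 per s.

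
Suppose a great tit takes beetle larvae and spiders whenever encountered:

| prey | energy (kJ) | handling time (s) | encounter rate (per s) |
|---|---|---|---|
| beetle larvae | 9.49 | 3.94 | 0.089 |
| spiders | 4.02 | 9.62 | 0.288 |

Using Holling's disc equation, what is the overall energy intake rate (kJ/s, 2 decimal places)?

R = (0.089×9.49 + 0.288×4.02) / (1 + 0.089×3.94 + 0.288×9.62) = 2.002/4.121 = 0.4859 kJ/s.

0.49 kJ/s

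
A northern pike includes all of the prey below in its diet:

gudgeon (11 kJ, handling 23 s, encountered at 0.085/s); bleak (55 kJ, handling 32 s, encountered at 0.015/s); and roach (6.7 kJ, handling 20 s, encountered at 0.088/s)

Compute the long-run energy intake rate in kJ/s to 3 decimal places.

Energy encountered per unit search time: 0.085×11 + 0.015×55 + 0.088×6.7 = 2.35 kJ/s.
Handling time per unit search time: 0.085×23 + 0.015×32 + 0.088×20 = 4.195.
Rate = 2.35/(1 + 4.195) = 0.4523 kJ/s.

0.452 kJ/s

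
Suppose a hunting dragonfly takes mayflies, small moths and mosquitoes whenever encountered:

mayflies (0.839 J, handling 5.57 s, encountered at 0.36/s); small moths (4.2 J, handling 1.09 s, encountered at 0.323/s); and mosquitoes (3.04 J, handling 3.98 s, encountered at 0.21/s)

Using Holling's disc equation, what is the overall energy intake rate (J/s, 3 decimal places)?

0.548 J/s

R = (0.36×0.839 + 0.323×4.2 + 0.21×3.04) / (1 + 0.36×5.57 + 0.323×1.09 + 0.21×3.98) = 2.297/4.193 = 0.5478 J/s.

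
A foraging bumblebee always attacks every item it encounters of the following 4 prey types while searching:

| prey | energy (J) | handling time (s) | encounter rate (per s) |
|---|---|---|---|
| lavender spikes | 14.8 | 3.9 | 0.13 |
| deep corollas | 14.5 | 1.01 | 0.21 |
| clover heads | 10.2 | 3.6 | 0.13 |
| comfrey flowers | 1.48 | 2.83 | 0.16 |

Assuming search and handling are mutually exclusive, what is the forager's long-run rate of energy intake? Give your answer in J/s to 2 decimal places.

2.47 J/s

R = (0.13×14.8 + 0.21×14.5 + 0.13×10.2 + 0.16×1.48) / (1 + 0.13×3.9 + 0.21×1.01 + 0.13×3.6 + 0.16×2.83) = 6.532/2.64 = 2.474 J/s.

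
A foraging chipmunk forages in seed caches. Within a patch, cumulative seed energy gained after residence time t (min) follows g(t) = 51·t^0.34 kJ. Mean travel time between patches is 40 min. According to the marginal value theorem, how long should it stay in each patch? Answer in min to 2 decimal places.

Optimal t* satisfies g'(t*) = g(t*)/(T + t*).
g'(t) = 0.34·51·t^-0.66. Setting 0.34·51·t^-0.66 = 51·t^0.34/(40+t) gives 0.34(40+t) = t, so 0.66·t = 0.34×40.
t* = 0.34×40/0.66 = 20.61 min.

20.61 min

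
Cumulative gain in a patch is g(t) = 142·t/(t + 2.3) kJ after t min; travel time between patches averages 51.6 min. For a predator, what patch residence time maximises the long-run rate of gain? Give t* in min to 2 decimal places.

10.89 min

Optimal t* satisfies g'(t*) = g(t*)/(T + t*).
g'(t) = 142·2.3/(t + 2.3)². Setting 142·2.3/(t+2.3)² = 142t/[(t+2.3)(51.6+t)] gives 2.3(51.6+t) = t(t+2.3), so t² = 2.3×51.6 = 118.7.
t* = √118.7 = 10.89 min.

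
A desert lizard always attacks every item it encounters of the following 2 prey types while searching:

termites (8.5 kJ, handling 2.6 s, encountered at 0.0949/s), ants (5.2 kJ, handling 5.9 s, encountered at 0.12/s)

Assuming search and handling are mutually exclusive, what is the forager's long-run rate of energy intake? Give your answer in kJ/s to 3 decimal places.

0.732 kJ/s

R = (0.0949×8.5 + 0.12×5.2) / (1 + 0.0949×2.6 + 0.12×5.9) = 1.431/1.955 = 0.7319 kJ/s.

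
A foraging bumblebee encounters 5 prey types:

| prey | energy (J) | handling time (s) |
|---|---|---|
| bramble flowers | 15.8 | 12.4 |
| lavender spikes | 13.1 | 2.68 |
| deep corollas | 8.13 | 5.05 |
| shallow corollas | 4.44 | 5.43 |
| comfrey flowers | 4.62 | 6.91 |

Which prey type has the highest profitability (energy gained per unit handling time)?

Profitability E/h (J/s): bramble flowers = 15.8/12.4 = 1.27, lavender spikes = 13.1/2.68 = 4.89, deep corollas = 8.13/5.05 = 1.61, shallow corollas = 4.44/5.43 = 0.818, comfrey flowers = 4.62/6.91 = 0.669.
Ranked: lavender spikes > deep corollas > bramble flowers > shallow corollas > comfrey flowers.

lavender spikes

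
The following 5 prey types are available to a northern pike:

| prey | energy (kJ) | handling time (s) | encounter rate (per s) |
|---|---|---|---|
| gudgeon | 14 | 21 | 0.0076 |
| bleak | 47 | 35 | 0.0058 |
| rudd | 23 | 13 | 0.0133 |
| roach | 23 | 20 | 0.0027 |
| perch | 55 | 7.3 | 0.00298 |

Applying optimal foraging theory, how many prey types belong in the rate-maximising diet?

Rank by E/h (kJ/s): perch 7.53, rudd 1.77, bleak 1.34, roach 1.15, gudgeon 0.667. Include each in turn until the next type's E/h falls below the running intake rate.
Rate on top 1: 0.1604. rudd: 1.77 > 0.1604 → include.
Rate on top 2: 0.3933. bleak: 1.34 > 0.3933 → include.
Rate on top 3: 0.5312. roach: 1.15 > 0.5312 → include.
Rate on top 4: 0.5542. gudgeon: 0.667 > 0.5542 → include.
Optimal diet: perch, rudd, bleak, roach, gudgeon — 5 of 5 types.

5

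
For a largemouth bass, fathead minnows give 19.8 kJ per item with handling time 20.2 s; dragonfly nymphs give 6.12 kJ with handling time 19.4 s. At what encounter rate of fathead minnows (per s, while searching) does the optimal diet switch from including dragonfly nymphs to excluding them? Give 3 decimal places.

0.023 per s

Drop dragonfly nymphs once their profitability E₂/h₂ falls below the rate achievable on fathead minnows alone: E₂/h₂ = λE₁/(1 + λh₁).
Solve for λ: λE₁h₂ = E₂(1 + λh₁) → λ(E₁h₂ − E₂h₁) = E₂ → λ = E₂/(E₁h₂ − E₂h₁).
λ = 6.12/(19.8×19.4 − 6.12×20.2) = 6.12/260.5 = 0.02349 per s.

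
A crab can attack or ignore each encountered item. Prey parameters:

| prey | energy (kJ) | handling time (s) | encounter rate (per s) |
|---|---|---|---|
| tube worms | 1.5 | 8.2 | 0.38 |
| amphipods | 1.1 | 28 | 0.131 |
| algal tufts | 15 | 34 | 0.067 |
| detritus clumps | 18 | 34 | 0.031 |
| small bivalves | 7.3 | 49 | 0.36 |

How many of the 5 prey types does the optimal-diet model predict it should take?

2

Rank by E/h (kJ/s): detritus clumps 0.529, algal tufts 0.441, tube worms 0.183, small bivalves 0.149, amphipods 0.0393. Include each in turn until the next type's E/h falls below the running intake rate.
Rate on top 1: 0.2717. algal tufts: 0.441 > 0.2717 → include.
Rate on top 2: 0.3608. tube worms: 0.183 < 0.3608 → exclude; stop.
Optimal diet: detritus clumps, algal tufts — 2 of 5 types.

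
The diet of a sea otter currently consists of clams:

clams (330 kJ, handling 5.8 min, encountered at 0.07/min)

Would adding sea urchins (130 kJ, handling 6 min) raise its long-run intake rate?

Yes

Current rate: (0.07×330)/(1 + 0.07×5.8) = 16.43 kJ/min.
sea urchins: E/h = 130/6 = 21.67 kJ/min.
Since 21.67 > R, including sea urchins increases the long-run rate.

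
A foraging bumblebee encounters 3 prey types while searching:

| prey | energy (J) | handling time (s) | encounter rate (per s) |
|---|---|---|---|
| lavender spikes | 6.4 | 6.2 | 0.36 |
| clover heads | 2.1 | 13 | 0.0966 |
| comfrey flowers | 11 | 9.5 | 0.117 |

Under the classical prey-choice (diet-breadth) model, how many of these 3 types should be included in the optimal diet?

Rank by E/h (J/s): comfrey flowers 1.16, lavender spikes 1.03, clover heads 0.162. Include each in turn until the next type's E/h falls below the running intake rate.
Rate on top 1: 0.6095. lavender spikes: 1.03 > 0.6095 → include.
Rate on top 2: 0.8268. clover heads: 0.162 < 0.8268 → exclude; stop.
Optimal diet: comfrey flowers, lavender spikes — 2 of 3 types.

2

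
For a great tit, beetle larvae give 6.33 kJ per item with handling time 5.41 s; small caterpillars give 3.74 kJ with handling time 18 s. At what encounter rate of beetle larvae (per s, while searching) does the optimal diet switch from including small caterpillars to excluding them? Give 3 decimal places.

0.040 per s

The zero-one rule: include small caterpillars iff E₂/h₂ > λE₁/(1+λh₁). Equality gives the switch point.
λE₁h₂ = E₂ + λE₂h₁ ⇒ λ = E₂/(E₁h₂ − E₂h₁) = 3.74/(113.9 − 20.23) = 0.03991 per s.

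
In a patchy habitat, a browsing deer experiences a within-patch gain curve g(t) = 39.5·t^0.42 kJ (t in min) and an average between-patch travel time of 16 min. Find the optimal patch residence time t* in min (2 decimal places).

Optimal t* satisfies g'(t*) = g(t*)/(T + t*).
g'(t) = 0.42·39.5·t^-0.58. Setting 0.42·39.5·t^-0.58 = 39.5·t^0.42/(16+t) gives 0.42(16+t) = t, so 0.58·t = 0.42×16.
t* = 0.42×16/0.58 = 11.59 min.

11.59 min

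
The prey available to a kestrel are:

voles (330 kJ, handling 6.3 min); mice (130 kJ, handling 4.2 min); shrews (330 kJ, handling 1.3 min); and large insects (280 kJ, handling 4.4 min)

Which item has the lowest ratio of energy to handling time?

In descending order of E/h:
shrews: 330/1.3 = 254 kJ/min
large insects: 280/4.4 = 63.6 kJ/min
voles: 330/6.3 = 52.4 kJ/min
mice: 130/4.2 = 31 kJ/min

mice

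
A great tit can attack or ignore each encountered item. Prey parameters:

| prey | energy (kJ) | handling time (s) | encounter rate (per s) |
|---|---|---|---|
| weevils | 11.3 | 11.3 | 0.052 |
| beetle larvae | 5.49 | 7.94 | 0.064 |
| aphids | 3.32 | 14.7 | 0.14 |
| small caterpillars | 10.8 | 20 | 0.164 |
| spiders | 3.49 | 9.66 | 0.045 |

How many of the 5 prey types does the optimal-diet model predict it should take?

Profitabilities (E/h, kJ/s): weevils 1, beetle larvae 0.691, small caterpillars 0.54, spiders 0.361, aphids 0.226. Add prey in this order while the next type's profitability exceeds the intake rate on those already taken.
Rate on top 1: 0.3701. beetle larvae: 0.691 > 0.3701 → include.
Rate on top 2: 0.448. small caterpillars: 0.54 > 0.448 → include.
Rate on top 3: 0.5041. spiders: 0.361 < 0.5041 → exclude; stop.
Optimal diet: weevils, beetle larvae, small caterpillars — 3 of 5 types.

3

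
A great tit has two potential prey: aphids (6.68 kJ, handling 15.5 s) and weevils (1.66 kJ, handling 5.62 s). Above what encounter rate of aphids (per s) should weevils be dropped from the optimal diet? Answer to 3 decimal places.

0.141 per s

Drop weevils once their profitability E₂/h₂ falls below the rate achievable on aphids alone: E₂/h₂ = λE₁/(1 + λh₁).
Solve for λ: λE₁h₂ = E₂(1 + λh₁) → λ(E₁h₂ − E₂h₁) = E₂ → λ = E₂/(E₁h₂ − E₂h₁).
λ = 1.66/(6.68×5.62 − 1.66×15.5) = 1.66/11.81 = 0.1405 per s.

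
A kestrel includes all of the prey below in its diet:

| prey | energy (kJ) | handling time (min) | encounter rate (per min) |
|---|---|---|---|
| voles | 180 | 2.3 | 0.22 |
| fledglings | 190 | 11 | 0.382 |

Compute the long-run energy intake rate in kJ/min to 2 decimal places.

19.65 kJ/min

R = (0.22×180 + 0.382×190) / (1 + 0.22×2.3 + 0.382×11) = 112.2/5.708 = 19.65 kJ/min.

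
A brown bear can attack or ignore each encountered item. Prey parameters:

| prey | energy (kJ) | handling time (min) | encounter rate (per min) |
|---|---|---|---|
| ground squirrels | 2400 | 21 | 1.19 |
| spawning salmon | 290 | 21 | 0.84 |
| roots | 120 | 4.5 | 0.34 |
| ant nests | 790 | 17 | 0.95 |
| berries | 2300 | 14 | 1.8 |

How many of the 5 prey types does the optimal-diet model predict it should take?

Rank by E/h (kJ/min): berries 164, ground squirrels 114, ant nests 46.5, roots 26.7, spawning salmon 13.8. Include each in turn until the next type's E/h falls below the running intake rate.
Rate on top 1: 158. ground squirrels: 114 < 158 → exclude; stop.
Optimal diet: berries — 1 of 5 types.

1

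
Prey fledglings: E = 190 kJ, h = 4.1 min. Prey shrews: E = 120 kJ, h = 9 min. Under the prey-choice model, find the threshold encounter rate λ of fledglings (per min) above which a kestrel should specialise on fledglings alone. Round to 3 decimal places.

At the threshold, the rate on fledglings alone equals the profitability of shrews: λ·190/(1 + λ·4.1) = 120/9 = 13.33.
Rearranging, λ(190 − 13.33×4.1) = 13.33, so λ = 13.33/135.3 = 0.09852 per min.

0.099 per min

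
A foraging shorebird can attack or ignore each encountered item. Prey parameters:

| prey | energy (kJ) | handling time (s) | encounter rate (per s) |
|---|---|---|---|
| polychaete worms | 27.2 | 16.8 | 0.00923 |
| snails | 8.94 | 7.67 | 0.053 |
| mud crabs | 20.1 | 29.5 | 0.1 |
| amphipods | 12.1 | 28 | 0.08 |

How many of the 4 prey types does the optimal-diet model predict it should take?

E/h in descending order: polychaete worms 1.62, snails 1.17, mud crabs 0.681, amphipods 0.432 kJ/s. The optimal diet is the largest prefix of this list for which every included type satisfies E_i/h_i > R on the types above it.
Rate on top 1: 0.2174. snails: 1.17 > 0.2174 → include.
Rate on top 2: 0.4642. mud crabs: 0.681 > 0.4642 → include.
Rate on top 3: 0.6062. amphipods: 0.432 < 0.6062 → exclude; stop.
Optimal diet: polychaete worms, snails, mud crabs — 3 of 4 types.

3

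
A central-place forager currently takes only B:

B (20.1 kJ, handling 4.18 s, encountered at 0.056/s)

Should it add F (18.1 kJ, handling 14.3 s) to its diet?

Current rate: (0.056×20.1)/(1 + 0.056×4.18) = 0.9121 kJ/s.
F: E/h = 18.1/14.3 = 1.266 kJ/s.
1.266 > 0.9121, so adding F raises the average — include it.

Yes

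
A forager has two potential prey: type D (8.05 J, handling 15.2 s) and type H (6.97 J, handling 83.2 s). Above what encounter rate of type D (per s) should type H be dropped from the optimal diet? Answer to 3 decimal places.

Drop type H once their profitability E₂/h₂ falls below the rate achievable on type D alone: E₂/h₂ = λE₁/(1 + λh₁).
Solve for λ: λE₁h₂ = E₂(1 + λh₁) → λ(E₁h₂ − E₂h₁) = E₂ → λ = E₂/(E₁h₂ − E₂h₁).
λ = 6.97/(8.05×83.2 − 6.97×15.2) = 6.97/563.8 = 0.01236 per s.

0.012 per s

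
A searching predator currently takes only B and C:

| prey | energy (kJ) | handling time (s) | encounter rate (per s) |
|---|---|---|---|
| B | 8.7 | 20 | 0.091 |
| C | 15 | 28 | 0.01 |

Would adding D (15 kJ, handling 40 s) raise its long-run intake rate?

Yes

Intake rate on the current diet: R = (0.091×8.7 + 0.01×15) / (1 + 0.091×20 + 0.01×28) = 0.9417/3.1 = 0.3038 kJ/s.
Profitability of D: 15/40 = 0.375 kJ/s.
0.375 > 0.3038, so adding D raises the average — include it.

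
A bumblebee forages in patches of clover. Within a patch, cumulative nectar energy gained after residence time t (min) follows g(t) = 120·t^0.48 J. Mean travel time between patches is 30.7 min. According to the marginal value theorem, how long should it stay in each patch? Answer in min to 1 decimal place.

Optimal t* satisfies g'(t*) = g(t*)/(T + t*).
g'(t) = 0.48·120·t^-0.52. Setting 0.48·120·t^-0.52 = 120·t^0.48/(30.7+t) gives 0.48(30.7+t) = t, so 0.52·t = 0.48×30.7.
t* = 0.48×30.7/0.52 = 28.34 min.

28.3 min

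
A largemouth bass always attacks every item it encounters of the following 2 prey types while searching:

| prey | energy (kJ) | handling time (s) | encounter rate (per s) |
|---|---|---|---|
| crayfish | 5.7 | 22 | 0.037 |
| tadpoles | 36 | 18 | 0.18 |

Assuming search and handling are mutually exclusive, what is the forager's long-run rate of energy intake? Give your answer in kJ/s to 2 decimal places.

Energy encountered per unit search time: 0.037×5.7 + 0.18×36 = 6.691 kJ/s.
Handling time per unit search time: 0.037×22 + 0.18×18 = 4.054.
Rate = 6.691/(1 + 4.054) = 1.324 kJ/s.

1.32 kJ/s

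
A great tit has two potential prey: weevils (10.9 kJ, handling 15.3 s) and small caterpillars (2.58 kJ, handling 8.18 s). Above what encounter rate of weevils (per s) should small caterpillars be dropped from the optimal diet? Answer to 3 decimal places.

At the threshold, the rate on weevils alone equals the profitability of small caterpillars: λ·10.9/(1 + λ·15.3) = 2.58/8.18 = 0.3154.
Rearranging, λ(10.9 − 0.3154×15.3) = 0.3154, so λ = 0.3154/6.074 = 0.05192 per s.

0.052 per s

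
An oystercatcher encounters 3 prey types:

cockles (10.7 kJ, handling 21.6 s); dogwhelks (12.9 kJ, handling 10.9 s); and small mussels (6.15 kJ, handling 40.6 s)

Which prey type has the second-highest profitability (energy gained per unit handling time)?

cockles

Profitability E/h (kJ/s): cockles = 10.7/21.6 = 0.495, dogwhelks = 12.9/10.9 = 1.18, small mussels = 6.15/40.6 = 0.151.
Ranked: dogwhelks > cockles > small mussels.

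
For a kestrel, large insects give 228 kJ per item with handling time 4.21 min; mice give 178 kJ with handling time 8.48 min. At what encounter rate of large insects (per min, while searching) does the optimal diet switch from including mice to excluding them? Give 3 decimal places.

0.150 per min

Drop mice once their profitability E₂/h₂ falls below the rate achievable on large insects alone: E₂/h₂ = λE₁/(1 + λh₁).
Solve for λ: λE₁h₂ = E₂(1 + λh₁) → λ(E₁h₂ − E₂h₁) = E₂ → λ = E₂/(E₁h₂ − E₂h₁).
λ = 178/(228×8.48 − 178×4.21) = 178/1184 = 0.1503 per min.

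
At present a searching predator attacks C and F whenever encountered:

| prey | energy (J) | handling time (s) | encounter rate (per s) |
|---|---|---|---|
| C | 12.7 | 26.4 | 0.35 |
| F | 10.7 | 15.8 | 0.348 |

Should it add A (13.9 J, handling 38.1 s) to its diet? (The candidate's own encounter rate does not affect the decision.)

No

Intake rate on the current diet: R = (0.35×12.7 + 0.348×10.7) / (1 + 0.35×26.4 + 0.348×15.8) = 8.169/15.74 = 0.519 J/s.
A: E/h = 13.9/38.1 = 0.3648 J/s.
0.3648 < 0.519, so adding A would lower the average — exclude it.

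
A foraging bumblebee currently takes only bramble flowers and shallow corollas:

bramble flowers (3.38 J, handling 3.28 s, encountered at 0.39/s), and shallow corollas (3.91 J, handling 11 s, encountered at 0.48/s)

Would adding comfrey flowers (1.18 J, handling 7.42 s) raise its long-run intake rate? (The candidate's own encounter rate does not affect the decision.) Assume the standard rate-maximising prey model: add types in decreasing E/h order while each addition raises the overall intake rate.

On bramble flowers and shallow corollas alone, R = ΣλE/(1+Σλh) = 3.195/7.559 = 0.4227 J/s.
Profitability of comfrey flowers: 1.18/7.42 = 0.159 J/s.
0.159 < 0.4227, so adding comfrey flowers would lower the average — exclude it.

No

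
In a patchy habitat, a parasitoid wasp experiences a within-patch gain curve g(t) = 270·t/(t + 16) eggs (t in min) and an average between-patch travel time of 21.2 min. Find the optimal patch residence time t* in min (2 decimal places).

Maximise g(t)/(T+t): set derivative to zero → g'(t)(T+t) = g(t).
g'(t) = 270·16/(t + 16)². Setting 270·16/(t+16)² = 270t/[(t+16)(21.2+t)] gives 16(21.2+t) = t(t+16), so t² = 16×21.2 = 339.2.
t* = √339.2 = 18.42 min.

18.42 min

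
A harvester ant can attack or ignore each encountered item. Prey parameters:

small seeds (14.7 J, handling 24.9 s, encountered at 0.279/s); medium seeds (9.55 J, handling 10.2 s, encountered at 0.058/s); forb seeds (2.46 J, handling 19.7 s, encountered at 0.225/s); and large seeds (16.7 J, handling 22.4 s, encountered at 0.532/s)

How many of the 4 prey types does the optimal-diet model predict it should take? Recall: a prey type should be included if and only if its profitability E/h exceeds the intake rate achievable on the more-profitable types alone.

Rank by E/h (J/s): medium seeds 0.936, large seeds 0.746, small seeds 0.59, forb seeds 0.125. Include each in turn until the next type's E/h falls below the running intake rate.
Rate on top 1: 0.348. large seeds: 0.746 > 0.348 → include.
Rate on top 2: 0.6987. small seeds: 0.59 < 0.6987 → exclude; stop.
Optimal diet: medium seeds, large seeds — 2 of 4 types.

2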